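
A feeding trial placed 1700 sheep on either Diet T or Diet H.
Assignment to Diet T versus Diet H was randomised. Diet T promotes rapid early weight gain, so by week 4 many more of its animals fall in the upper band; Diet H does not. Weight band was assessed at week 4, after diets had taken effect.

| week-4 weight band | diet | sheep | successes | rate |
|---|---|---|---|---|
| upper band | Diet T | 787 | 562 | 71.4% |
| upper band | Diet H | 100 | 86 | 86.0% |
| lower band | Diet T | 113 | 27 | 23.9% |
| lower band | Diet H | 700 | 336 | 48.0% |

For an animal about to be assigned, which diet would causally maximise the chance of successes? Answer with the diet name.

Diet T

Diet H is higher inside every week-4 weight band stratum but Diet T is higher in aggregate. Whether to stratify depends on how week-4 weight band relates to the diet.
The distribution of week-4 weight band is itself part of what the diet does — it is an intermediate outcome. Holding it fixed would remove that part of the effect; the total effect is the pooled difference.
Pooled: Diet T 65.4% vs Diet H 52.8%; Diet T is higher overall.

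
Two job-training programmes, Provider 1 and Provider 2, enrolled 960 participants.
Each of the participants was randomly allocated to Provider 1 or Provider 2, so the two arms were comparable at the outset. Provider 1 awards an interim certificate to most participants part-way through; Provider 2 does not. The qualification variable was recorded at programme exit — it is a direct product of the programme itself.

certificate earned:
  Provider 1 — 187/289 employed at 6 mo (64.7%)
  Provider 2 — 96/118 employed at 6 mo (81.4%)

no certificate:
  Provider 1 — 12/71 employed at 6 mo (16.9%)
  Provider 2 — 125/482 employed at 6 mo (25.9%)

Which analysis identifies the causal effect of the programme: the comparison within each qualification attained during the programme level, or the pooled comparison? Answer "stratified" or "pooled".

Stratifying would compare programmes among participants the programmes themselves sorted into qualification attained during the programme groups — a form of selection on an intermediate. The unconditioned pooled rates give the total causal effect.
Pooled: Provider 1 55.3% vs Provider 2 36.8%; Provider 1 is higher overall.

pooled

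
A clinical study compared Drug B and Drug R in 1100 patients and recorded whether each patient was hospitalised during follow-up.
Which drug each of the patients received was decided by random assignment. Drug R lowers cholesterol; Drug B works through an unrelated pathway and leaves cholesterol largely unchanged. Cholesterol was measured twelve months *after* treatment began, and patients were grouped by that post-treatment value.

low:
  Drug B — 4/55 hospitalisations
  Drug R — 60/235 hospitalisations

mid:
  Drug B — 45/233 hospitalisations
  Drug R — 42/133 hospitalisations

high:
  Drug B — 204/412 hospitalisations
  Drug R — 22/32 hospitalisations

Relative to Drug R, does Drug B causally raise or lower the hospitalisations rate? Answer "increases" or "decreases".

Stratifying would compare drugs among patients the drugs themselves sorted into cholesterol groups — a form of selection on an intermediate. The unconditioned pooled rates give the total causal effect.
Pooled: Drug B 36.1% vs Drug R 31.0%; Drug R is lower overall.

increases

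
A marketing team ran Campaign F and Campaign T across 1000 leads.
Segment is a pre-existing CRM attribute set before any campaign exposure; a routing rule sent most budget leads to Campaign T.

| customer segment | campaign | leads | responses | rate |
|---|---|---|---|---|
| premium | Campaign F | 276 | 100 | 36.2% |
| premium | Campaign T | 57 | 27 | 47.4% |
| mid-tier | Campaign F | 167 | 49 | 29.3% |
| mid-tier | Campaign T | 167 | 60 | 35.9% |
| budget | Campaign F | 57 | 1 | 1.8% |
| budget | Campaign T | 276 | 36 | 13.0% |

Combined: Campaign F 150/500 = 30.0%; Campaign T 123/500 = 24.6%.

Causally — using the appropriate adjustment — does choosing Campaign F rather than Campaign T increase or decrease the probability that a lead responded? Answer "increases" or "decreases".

decreases

The customer segment-specific comparison favours Campaign T throughout, but the pooled figures favour Campaign F. The question is whether to condition on customer segment.
Nothing the campaign does changes customer segment; the imbalance is an allocation artefact. With customer segment also predicting the outcome, the pooled figure is confounded, and the within-stratum comparison is the causal one.
Within each level — premium: 36.2% vs 47.4%; mid-tier: 29.3% vs 35.9%; budget: 1.8% vs 13.0% — Campaign T is higher every time.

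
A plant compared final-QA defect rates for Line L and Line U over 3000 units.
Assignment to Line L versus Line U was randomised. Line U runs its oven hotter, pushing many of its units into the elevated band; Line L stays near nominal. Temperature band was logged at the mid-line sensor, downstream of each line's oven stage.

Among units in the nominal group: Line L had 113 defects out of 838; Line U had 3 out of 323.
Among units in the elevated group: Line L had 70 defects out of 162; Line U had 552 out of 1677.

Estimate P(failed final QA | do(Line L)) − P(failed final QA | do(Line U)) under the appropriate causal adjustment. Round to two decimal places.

The stratified and pooled comparisons disagree (Line U wins within each in-process temperature band; Line L wins overall), so the answer turns on the causal role of in-process temperature band.
In-process temperature band here is a post-treatment variable shaped by the line; conditioning on it would introduce bias rather than remove it. The overall comparison is the causal one.
The causal difference is the pooled difference: 0.183 − 0.278 = -0.095.

-0.09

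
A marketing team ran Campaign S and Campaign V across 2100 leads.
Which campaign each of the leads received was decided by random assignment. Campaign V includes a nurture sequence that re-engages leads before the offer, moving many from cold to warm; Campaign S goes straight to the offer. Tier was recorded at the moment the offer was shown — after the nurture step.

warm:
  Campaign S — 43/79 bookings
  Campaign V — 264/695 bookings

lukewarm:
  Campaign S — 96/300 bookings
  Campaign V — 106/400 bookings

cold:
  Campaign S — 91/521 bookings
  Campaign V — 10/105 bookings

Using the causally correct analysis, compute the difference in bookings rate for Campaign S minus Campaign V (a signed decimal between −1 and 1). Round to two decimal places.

-0.06

The stratified and pooled comparisons disagree (Campaign S wins within each engagement tier; Campaign V wins overall), so the answer turns on the causal role of engagement tier.
Because the campaign influences engagement tier, engagement tier is a post-treatment mediator, not a confounder. Stratifying on it would bias the estimate; the causal effect is the crude pooled difference.
The causal difference is the pooled difference: 0.256 − 0.317 = -0.061.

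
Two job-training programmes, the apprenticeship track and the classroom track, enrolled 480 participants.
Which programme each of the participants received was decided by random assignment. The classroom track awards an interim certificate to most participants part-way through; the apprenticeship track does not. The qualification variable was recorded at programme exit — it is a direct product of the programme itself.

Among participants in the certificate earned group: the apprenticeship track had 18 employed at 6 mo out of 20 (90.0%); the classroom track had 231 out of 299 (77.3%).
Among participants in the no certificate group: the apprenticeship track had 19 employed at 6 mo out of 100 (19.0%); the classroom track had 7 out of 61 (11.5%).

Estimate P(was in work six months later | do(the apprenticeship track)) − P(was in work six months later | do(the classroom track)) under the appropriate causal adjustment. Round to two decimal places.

-0.35

Within every qualification attained during the programme level the apprenticeship track has the higher rate, yet pooled the classroom track does — Simpson's reversal.
Qualification attained during the programme is downstream of the programme. One should not condition on a consequence of treatment, so the overall rates are the right comparison.
The causal difference is the pooled difference: 0.308 − 0.661 = -0.353.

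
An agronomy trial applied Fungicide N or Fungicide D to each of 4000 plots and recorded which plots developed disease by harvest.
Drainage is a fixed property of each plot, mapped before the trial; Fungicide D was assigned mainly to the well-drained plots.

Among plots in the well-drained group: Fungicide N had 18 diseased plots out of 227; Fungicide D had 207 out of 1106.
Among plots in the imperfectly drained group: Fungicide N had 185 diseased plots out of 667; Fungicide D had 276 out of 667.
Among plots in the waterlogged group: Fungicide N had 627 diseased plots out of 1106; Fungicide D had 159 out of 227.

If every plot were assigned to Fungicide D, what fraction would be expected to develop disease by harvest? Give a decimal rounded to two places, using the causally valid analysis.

0.43

The stratified and pooled comparisons disagree (Fungicide N wins within each field drainage; Fungicide D wins overall), so the answer turns on the causal role of field drainage.
Field drainage is set before the fungicide has any effect — it is not caused by the fungicide — and it independently drives the outcome. That makes it a confounder, so the causal comparison is within field drainage levels.
Standardising Fungicide D to the population field drainage mix: 0.333·207/1106 + 0.334·276/667 + 0.333·159/227 = 0.434.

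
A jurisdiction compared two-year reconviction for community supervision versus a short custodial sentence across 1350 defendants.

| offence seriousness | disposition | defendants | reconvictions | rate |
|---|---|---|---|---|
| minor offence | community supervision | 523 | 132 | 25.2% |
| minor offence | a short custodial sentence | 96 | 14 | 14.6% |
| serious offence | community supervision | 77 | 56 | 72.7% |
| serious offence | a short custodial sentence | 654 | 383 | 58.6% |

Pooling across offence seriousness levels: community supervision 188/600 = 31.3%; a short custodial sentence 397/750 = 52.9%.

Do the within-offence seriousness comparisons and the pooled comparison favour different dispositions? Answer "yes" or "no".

yes

Within each offence seriousness level (minor offence 25.2% vs 14.6%; serious offence 72.7% vs 58.6%), a short custodial sentence has the lower rate every time. Pooled: 31.3% vs 52.9% — community supervision has the lower rate overall. The two comparisons disagree.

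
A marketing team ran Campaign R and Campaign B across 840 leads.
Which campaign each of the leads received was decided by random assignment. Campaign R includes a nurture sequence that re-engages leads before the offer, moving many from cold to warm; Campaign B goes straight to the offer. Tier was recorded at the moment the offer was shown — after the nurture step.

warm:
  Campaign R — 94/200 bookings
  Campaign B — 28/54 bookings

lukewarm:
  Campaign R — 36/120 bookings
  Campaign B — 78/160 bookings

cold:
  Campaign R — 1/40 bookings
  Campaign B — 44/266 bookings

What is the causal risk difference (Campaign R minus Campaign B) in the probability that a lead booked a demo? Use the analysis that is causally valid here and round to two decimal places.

+0.05

Campaign B is higher inside every engagement tier stratum but Campaign R is higher in aggregate. Whether to stratify depends on how engagement tier relates to the campaign.
Stratifying would compare campaigns among leads the campaigns themselves sorted into engagement tier groups — a form of selection on an intermediate. The unconditioned pooled rates give the total causal effect.
The causal difference is the pooled difference: 0.364 − 0.312 = +0.051.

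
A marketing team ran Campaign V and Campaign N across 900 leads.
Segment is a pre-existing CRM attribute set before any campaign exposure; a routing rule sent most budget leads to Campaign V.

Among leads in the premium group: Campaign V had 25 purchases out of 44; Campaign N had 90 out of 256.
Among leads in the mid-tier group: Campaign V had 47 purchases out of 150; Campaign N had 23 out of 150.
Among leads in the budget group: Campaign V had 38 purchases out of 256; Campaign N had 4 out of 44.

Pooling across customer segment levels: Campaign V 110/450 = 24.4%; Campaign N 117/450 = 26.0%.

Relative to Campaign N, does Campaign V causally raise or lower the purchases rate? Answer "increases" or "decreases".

increases

The customer segment-specific comparison favours Campaign V throughout, but the pooled figures favour Campaign N. The question is whether to condition on customer segment.
Here customer segment is a common cause — it drives both which campaign a case falls under and the outcome. The crude comparison mixes populations; the stratum-specific rates are the causally relevant ones.
Within each level — premium: 56.8% vs 35.2%; mid-tier: 31.3% vs 15.3%; budget: 14.8% vs 9.1% — Campaign V is higher every time.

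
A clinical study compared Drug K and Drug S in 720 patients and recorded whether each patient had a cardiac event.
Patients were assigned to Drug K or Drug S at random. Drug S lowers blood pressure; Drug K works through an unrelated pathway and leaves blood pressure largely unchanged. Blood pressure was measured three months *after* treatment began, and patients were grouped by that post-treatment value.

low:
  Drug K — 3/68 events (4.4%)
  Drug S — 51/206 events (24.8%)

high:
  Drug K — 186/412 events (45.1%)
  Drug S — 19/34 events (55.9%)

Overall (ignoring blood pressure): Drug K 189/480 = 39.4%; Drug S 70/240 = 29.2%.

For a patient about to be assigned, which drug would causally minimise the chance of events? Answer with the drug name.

Within every blood pressure level Drug K has the lower rate, yet pooled Drug S does — Simpson's reversal.
Blood pressure here is a post-treatment variable shaped by the drug; conditioning on it would introduce bias rather than remove it. The overall comparison is the causal one.
Pooled: Drug K 39.4% vs Drug S 29.2%; Drug S is lower overall.

Drug S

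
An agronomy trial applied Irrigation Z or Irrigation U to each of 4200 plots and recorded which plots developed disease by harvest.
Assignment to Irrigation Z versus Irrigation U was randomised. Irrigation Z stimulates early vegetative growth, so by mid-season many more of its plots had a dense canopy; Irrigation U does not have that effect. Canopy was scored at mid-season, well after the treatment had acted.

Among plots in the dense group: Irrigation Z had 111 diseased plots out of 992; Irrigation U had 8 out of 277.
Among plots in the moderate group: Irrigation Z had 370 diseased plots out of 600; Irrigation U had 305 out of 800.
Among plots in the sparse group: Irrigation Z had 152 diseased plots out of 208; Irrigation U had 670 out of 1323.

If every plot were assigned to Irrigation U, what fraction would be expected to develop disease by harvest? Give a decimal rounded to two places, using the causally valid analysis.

The mid-season canopy-specific comparison favours Irrigation U throughout, but the pooled figures favour Irrigation Z. The question is whether to condition on mid-season canopy.
Mid-season canopy is recorded after the irrigation and is itself shifted by it — it sits on the causal path from irrigation to outcome. Conditioning on a mediator would strip out part of the effect we want; the pooled comparison gives the total causal effect.
So P(outcome | do(Irrigation U)) is just the pooled rate for Irrigation U: 983/2400 = 0.410.

0.41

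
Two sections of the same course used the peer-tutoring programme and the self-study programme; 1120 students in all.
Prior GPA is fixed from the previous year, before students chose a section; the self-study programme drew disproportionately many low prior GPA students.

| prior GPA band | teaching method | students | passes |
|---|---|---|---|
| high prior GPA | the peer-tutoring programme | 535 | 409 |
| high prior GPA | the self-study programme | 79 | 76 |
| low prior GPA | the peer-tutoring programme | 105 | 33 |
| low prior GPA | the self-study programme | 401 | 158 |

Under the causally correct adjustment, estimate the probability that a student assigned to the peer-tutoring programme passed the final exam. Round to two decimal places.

0.56

the self-study programme is higher inside every prior GPA band stratum but the peer-tutoring programme is higher in aggregate. Whether to stratify depends on how prior GPA band relates to the teaching method.
Prior GPA band is set before the teaching method has any effect — it is not caused by the teaching method — and it independently drives the outcome. That makes it a confounder, so the causal comparison is within prior GPA band levels.
Standardising the peer-tutoring programme to the population prior GPA band mix: 0.548·409/535 + 0.452·33/105 = 0.561.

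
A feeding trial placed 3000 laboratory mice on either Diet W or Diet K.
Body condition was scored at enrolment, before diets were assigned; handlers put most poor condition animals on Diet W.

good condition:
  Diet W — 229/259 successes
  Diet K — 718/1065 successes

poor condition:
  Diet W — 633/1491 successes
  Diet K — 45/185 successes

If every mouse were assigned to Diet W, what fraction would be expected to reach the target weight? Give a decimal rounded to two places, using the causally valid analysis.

0.63

Starting body condition satisfies the back-door criterion: it is not a descendant of the diet, and it blocks the spurious path from diet to outcome. Adjusting for it (i.e., using the within-starting body condition rates) gives the causal effect.
Standardising Diet W to the population starting body condition mix: 0.441·229/259 + 0.559·633/1491 = 0.627.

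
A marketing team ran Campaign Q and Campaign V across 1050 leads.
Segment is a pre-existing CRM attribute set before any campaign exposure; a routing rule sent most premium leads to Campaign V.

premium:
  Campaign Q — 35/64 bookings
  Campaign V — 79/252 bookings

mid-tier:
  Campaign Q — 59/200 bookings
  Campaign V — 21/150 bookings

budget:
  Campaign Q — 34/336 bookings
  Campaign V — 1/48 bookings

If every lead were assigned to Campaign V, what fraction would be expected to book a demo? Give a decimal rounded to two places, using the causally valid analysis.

Within every customer segment level Campaign Q has the higher rate, yet pooled Campaign V does — Simpson's reversal.
Since customer segment is a pre-existing factor (not a product of the campaign) and it affects the outcome on its own, it is a confounder. The stratified rates, not the pooled rate, identify the causal effect.
Standardising Campaign V to the population customer segment mix: 0.301·79/252 + 0.333·21/150 + 0.366·1/48 = 0.149.

0.15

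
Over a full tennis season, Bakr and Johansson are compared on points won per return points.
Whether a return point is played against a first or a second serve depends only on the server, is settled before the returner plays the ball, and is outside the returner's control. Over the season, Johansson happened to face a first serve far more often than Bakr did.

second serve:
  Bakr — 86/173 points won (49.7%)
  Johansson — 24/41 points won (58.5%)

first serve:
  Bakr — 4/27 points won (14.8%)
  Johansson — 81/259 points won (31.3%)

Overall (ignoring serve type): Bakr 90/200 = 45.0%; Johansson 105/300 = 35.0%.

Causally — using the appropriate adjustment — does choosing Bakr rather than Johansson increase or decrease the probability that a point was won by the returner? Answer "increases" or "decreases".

The imbalance in serve type arose from how return points were allocated, not from anything the player did; and serve type independently affects the outcome. The pooled gap is confounded — condition on serve type.
Within each level — second serve: 49.7% vs 58.5%; first serve: 14.8% vs 31.3% — Johansson is higher every time.

decreases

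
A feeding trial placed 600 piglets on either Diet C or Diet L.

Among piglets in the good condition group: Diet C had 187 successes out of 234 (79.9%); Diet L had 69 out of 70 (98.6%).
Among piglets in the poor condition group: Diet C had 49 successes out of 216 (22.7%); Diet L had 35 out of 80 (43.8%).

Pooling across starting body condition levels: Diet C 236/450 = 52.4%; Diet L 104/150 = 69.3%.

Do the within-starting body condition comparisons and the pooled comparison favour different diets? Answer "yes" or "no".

no

Within each starting body condition level (good condition 79.9% vs 98.6%; poor condition 22.7% vs 43.8%), Diet L has the higher rate every time. Pooled: 52.4% vs 69.3% — Diet L has the higher rate overall. They agree.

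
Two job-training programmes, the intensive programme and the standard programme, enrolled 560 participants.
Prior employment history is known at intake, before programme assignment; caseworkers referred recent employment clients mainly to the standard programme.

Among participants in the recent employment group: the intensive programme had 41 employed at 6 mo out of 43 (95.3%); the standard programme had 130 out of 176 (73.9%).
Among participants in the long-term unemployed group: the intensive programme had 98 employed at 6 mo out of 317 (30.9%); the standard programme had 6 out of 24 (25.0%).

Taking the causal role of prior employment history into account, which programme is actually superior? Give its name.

The prior employment history-specific comparison favours the intensive programme throughout, but the pooled figures favour the standard programme. The question is whether to condition on prior employment history.
The imbalance in prior employment history arose from how participants were allocated, not from anything the programme did; and prior employment history independently affects the outcome. The pooled gap is confounded — condition on prior employment history.
Within each level — recent employment: 95.3% vs 73.9%; long-term unemployed: 30.9% vs 25.0% — the intensive programme is higher every time.

the intensive programme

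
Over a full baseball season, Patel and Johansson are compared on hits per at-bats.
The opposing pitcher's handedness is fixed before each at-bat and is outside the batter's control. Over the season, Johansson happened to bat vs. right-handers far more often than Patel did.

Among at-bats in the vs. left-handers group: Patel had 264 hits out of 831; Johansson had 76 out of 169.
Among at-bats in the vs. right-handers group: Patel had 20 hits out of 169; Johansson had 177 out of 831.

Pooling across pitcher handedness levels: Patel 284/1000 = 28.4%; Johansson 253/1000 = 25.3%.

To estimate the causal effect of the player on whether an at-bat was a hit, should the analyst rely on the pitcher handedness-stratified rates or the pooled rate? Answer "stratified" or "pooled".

stratified

The pitcher handedness-specific comparison favours Johansson throughout, but the pooled figures favour Patel. The question is whether to condition on pitcher handedness.
Pitcher handedness satisfies the back-door criterion: it is not a descendant of the player, and it blocks the spurious path from player to outcome. Adjusting for it (i.e., using the within-pitcher handedness rates) gives the causal effect.
Within each level — vs. left-handers: 31.8% vs 45.0%; vs. right-handers: 11.8% vs 21.3% — Johansson is higher every time.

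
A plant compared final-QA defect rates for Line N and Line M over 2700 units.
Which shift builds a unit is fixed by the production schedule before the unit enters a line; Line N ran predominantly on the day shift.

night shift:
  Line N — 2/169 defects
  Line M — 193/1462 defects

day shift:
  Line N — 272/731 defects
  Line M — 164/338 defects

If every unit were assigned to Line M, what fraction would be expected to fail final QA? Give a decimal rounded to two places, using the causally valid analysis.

0.27

Nothing the line does changes shift; the imbalance is an allocation artefact. With shift also predicting the outcome, the pooled figure is confounded, and the within-stratum comparison is the causal one.
Standardising Line M to the population shift mix: 0.604·193/1462 + 0.396·164/338 = 0.272.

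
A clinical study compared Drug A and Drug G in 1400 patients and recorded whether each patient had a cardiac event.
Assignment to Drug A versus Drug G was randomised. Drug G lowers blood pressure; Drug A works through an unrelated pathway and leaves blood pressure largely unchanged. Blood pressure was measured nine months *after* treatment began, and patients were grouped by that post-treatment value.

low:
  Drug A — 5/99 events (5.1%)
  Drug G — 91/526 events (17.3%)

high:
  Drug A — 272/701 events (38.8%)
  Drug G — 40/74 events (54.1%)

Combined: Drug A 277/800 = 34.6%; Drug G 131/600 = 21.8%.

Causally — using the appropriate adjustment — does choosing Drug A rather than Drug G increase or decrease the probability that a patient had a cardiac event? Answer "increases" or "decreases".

increases

Blood pressure lies on the pathway drug → blood pressure → outcome, so adjusting for it blocks the indirect effect. For the total causal effect of drug, use the unadjusted pooled rates.
Pooled: Drug A 34.6% vs Drug G 21.8%; Drug G is lower overall.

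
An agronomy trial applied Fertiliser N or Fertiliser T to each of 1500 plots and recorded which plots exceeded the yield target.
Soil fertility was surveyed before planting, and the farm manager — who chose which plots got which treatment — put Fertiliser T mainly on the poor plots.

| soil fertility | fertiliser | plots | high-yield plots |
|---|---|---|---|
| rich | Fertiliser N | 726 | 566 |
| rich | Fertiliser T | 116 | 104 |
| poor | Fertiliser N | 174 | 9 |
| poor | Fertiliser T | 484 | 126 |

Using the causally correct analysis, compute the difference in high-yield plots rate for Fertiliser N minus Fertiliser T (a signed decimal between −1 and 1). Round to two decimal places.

Soil fertility satisfies the back-door criterion: it is not a descendant of the fertiliser, and it blocks the spurious path from fertiliser to outcome. Adjusting for it (i.e., using the within-soil fertility rates) gives the causal effect.
Adjusting over the population distribution of soil fertility: 0.561·(0.780−0.897) + 0.439·(0.052−0.260) = -0.157.

-0.16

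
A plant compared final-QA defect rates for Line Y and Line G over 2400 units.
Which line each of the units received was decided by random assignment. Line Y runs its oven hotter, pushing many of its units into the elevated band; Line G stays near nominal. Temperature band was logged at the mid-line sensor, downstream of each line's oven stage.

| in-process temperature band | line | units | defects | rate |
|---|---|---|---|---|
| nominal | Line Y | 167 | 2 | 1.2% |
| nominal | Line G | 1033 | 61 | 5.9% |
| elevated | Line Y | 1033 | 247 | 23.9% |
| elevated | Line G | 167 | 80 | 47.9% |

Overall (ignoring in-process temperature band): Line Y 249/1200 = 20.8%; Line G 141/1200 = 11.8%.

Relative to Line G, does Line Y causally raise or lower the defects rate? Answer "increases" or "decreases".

The stratified and pooled comparisons disagree (Line Y wins within each in-process temperature band; Line G wins overall), so the answer turns on the causal role of in-process temperature band.
In-process temperature band is recorded after the line and is itself shifted by it — it sits on the causal path from line to outcome. Conditioning on a mediator would strip out part of the effect we want; the pooled comparison gives the total causal effect.
Pooled: Line Y 20.8% vs Line G 11.8%; Line G is lower overall.

increases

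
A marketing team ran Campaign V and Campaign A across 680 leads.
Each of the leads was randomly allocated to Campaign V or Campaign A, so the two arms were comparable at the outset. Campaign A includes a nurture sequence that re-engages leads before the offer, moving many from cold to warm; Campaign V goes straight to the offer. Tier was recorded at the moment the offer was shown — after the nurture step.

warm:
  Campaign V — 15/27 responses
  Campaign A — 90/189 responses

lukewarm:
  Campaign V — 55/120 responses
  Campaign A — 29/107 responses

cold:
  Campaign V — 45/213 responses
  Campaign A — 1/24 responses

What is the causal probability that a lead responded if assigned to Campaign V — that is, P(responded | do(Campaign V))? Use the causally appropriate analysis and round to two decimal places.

0.32

The distribution of engagement tier is itself part of what the campaign does — it is an intermediate outcome. Holding it fixed would remove that part of the effect; the total effect is the pooled difference.
So P(outcome | do(Campaign V)) is just the pooled rate for Campaign V: 115/360 = 0.319.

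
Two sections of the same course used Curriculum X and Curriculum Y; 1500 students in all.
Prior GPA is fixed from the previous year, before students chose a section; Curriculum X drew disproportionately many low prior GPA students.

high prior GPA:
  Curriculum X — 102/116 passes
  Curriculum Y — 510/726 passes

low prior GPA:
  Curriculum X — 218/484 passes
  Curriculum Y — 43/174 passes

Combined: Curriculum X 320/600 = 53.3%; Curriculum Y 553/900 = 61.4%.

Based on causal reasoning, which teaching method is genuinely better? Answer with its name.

Within every prior GPA band level Curriculum X has the higher rate, yet pooled Curriculum Y does — Simpson's reversal.
The imbalance in prior GPA band arose from how students were allocated, not from anything the teaching method did; and prior GPA band independently affects the outcome. The pooled gap is confounded — condition on prior GPA band.
Within each level — high prior GPA: 87.9% vs 70.2%; low prior GPA: 45.0% vs 24.7% — Curriculum X is higher every time.

Curriculum X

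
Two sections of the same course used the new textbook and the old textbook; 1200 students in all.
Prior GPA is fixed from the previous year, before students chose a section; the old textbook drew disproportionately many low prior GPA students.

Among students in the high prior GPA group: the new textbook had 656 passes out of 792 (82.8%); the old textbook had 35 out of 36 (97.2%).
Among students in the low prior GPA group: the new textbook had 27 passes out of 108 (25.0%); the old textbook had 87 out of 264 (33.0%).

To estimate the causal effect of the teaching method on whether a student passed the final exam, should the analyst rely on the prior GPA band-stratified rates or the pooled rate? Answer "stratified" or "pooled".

the old textbook is higher inside every prior GPA band stratum but the new textbook is higher in aggregate. Whether to stratify depends on how prior GPA band relates to the teaching method.
The imbalance in prior GPA band arose from how students were allocated, not from anything the teaching method did; and prior GPA band independently affects the outcome. The pooled gap is confounded — condition on prior GPA band.
Within each level — high prior GPA: 82.8% vs 97.2%; low prior GPA: 25.0% vs 33.0% — the old textbook is higher every time.

stratified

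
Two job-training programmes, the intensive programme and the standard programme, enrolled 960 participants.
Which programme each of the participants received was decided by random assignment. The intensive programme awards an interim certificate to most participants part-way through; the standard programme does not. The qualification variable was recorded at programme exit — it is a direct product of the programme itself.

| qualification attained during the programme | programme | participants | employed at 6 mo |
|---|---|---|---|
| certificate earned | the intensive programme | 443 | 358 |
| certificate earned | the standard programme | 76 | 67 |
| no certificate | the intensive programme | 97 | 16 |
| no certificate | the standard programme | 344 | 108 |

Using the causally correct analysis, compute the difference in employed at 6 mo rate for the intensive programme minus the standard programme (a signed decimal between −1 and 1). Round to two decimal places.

Within every qualification attained during the programme level the standard programme has the higher rate, yet pooled the intensive programme does — Simpson's reversal.
Stratifying would compare programmes among participants the programmes themselves sorted into qualification attained during the programme groups — a form of selection on an intermediate. The unconditioned pooled rates give the total causal effect.
The causal difference is the pooled difference: 0.693 − 0.417 = +0.276.

+0.28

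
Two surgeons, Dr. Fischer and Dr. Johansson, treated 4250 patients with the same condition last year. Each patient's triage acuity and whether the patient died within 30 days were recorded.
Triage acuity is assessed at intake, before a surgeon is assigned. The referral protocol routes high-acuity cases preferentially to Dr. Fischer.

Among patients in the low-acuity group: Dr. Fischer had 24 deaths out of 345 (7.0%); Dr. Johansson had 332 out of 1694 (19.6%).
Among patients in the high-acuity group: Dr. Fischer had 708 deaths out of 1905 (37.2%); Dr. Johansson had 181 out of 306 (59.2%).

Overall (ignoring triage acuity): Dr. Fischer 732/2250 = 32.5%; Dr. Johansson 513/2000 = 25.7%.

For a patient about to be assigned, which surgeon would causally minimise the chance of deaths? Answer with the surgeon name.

Dr. Fischer

The triage acuity-specific comparison favours Dr. Fischer throughout, but the pooled figures favour Dr. Johansson. The question is whether to condition on triage acuity.
Triage acuity differs across surgeons for reasons unrelated to any effect of the surgeon itself, and it separately predicts the outcome — a classic confounder. We must compare within triage acuity levels.
Within each level — low-acuity: 7.0% vs 19.6%; high-acuity: 37.2% vs 59.2% — Dr. Fischer is lower every time.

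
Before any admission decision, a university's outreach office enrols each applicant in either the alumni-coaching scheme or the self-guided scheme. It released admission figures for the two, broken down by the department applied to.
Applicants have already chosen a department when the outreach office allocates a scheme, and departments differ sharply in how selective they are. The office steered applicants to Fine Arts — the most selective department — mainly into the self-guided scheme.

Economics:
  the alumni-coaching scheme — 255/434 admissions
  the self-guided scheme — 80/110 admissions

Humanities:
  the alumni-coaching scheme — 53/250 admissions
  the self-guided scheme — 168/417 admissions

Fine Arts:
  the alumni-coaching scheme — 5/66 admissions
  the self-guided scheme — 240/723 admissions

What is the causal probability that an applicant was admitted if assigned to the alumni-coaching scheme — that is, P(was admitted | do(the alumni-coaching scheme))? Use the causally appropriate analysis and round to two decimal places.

0.26

Department differs across outreach schemes for reasons unrelated to any effect of the outreach scheme itself, and it separately predicts the outcome — a classic confounder. We must compare within department levels.
Standardising the alumni-coaching scheme to the population department mix: 0.272·255/434 + 0.334·53/250 + 0.395·5/66 = 0.260.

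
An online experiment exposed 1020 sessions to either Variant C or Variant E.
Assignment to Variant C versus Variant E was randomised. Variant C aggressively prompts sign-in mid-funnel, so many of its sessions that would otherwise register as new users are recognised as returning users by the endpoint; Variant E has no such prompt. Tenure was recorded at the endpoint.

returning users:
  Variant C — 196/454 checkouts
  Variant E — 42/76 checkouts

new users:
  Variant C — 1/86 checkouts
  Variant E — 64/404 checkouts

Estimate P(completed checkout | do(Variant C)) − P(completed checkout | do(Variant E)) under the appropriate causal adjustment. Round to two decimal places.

+0.14

Stratifying would compare variants among sessions the variants themselves sorted into user tenure groups — a form of selection on an intermediate. The unconditioned pooled rates give the total causal effect.
The causal difference is the pooled difference: 0.365 − 0.221 = +0.144.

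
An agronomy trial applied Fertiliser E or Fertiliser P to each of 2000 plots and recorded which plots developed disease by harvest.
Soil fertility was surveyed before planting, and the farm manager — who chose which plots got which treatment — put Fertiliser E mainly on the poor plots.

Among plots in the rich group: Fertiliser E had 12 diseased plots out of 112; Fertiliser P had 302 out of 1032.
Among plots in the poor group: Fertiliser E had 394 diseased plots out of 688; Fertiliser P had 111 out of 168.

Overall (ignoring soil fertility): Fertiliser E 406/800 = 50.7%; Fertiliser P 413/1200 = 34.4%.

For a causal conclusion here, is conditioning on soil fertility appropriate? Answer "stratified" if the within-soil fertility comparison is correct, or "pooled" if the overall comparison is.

stratified

The stratified and pooled comparisons disagree (Fertiliser E wins within each soil fertility; Fertiliser P wins overall), so the answer turns on the causal role of soil fertility.
The imbalance in soil fertility arose from how plots were allocated, not from anything the fertiliser did; and soil fertility independently affects the outcome. The pooled gap is confounded — condition on soil fertility.
Within each level — rich: 10.7% vs 29.3%; poor: 57.3% vs 66.1% — Fertiliser E is lower every time.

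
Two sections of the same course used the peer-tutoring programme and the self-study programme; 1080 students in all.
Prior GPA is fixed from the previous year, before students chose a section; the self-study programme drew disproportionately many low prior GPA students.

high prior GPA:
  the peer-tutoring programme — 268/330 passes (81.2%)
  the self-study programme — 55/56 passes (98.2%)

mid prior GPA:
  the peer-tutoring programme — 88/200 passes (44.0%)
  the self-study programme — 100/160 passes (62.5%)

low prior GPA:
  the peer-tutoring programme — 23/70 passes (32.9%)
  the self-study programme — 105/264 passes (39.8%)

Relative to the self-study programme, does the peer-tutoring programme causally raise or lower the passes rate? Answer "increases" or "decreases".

Within every prior GPA band level the self-study programme has the higher rate, yet pooled the peer-tutoring programme does — Simpson's reversal.
Nothing the teaching method does changes prior GPA band; the imbalance is an allocation artefact. With prior GPA band also predicting the outcome, the pooled figure is confounded, and the within-stratum comparison is the causal one.
Within each level — high prior GPA: 81.2% vs 98.2%; mid prior GPA: 44.0% vs 62.5%; low prior GPA: 32.9% vs 39.8% — the self-study programme is higher every time.

decreases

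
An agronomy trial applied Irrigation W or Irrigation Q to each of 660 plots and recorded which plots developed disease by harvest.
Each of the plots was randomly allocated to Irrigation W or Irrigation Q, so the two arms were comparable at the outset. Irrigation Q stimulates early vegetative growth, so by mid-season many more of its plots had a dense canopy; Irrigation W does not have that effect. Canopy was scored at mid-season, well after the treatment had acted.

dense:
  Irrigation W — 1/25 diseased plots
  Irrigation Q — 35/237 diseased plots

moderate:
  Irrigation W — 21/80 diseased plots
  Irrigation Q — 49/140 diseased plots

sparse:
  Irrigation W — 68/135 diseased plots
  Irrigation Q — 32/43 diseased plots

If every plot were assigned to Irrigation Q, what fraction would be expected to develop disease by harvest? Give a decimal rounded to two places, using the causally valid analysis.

Mid-season canopy is recorded after the irrigation and is itself shifted by it — it sits on the causal path from irrigation to outcome. Conditioning on a mediator would strip out part of the effect we want; the pooled comparison gives the total causal effect.
So P(outcome | do(Irrigation Q)) is just the pooled rate for Irrigation Q: 116/420 = 0.276.

0.28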